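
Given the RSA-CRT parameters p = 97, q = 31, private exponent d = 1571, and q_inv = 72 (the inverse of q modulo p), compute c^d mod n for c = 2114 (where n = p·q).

1700

d_p = d mod (p−1) = 1571 mod 96 = 35; d_q = d mod (q−1) = 11.
m₁ = c^(d_p) mod p: c ≡ 77 (mod 97), and 77^35 mod 97 = 51.
m₂ = c^(d_q) mod q: c ≡ 6 (mod 31), and 6^11 mod 31 = 26.
h = q_inv·(m₁ − m₂) mod p = 72·(51 − 26) mod 97 = 54.
m = m₂ + h·q = 26 + 54·31 = 1700.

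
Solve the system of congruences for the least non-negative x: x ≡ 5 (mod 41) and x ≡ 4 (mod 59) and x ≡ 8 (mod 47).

Combine the congruences pairwise.
From x ≡ 5 (mod 41) write x = 5 + 41t. Substituting into x ≡ 4 (mod 59) gives 41t ≡ 58 (mod 59), and since 41⁻¹ ≡ 36 (mod 59), t ≡ 23. Hence x ≡ 5 + 41·23 = 948 (mod 2419).
From x ≡ 948 (mod 2419) write x = 948 + 2419t. Substituting into x ≡ 8 (mod 47) gives 2419t ≡ 0 (mod 47), and since 22⁻¹ ≡ 15 (mod 47), t ≡ 0. Hence x ≡ 948 + 2419·0 = 948 (mod 113693).

948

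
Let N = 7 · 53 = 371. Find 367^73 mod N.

346

Mod 7: 367 ≡ 3; by Fermat, exponent reduces to 73 mod 6 = 1; 3^1 ≡ 3 (mod 7).
Mod 53: 367 ≡ 49; by Fermat, exponent reduces to 73 mod 52 = 21; 49^21 ≡ 28 (mod 53).
Combine by CRT: x ≡ 3 (mod 7), x ≡ 28 (mod 53) ⇒ x ≡ 346 (mod 371).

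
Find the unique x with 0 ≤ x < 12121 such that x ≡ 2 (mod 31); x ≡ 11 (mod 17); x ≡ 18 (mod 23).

1490

From x ≡ 2 (mod 31) write x = 2 + 31t. Substituting into x ≡ 11 (mod 17) gives 31t ≡ 9 (mod 17), and since 14⁻¹ ≡ 11 (mod 17), t ≡ 14. Hence x ≡ 2 + 31·14 = 436 (mod 527).
From x ≡ 436 (mod 527) write x = 436 + 527t. Substituting into x ≡ 18 (mod 23) gives 527t ≡ 19 (mod 23), and since 21⁻¹ ≡ 11 (mod 23), t ≡ 2. Hence x ≡ 436 + 527·2 = 1490 (mod 12121).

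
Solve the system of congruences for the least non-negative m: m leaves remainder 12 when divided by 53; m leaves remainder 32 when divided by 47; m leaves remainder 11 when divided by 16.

Combine the congruences pairwise.
From m ≡ 12 (mod 53) write m = 12 + 53t. Substituting into m ≡ 32 (mod 47) gives 53t ≡ 20 (mod 47), and since 6⁻¹ ≡ 8 (mod 47), t ≡ 19. Hence m ≡ 12 + 53·19 = 1019 (mod 2491).
From m ≡ 1019 (mod 2491) write m = 1019 + 2491t. Substituting into m ≡ 11 (mod 16) gives 2491t ≡ 0 (mod 16), and since 11⁻¹ ≡ 3 (mod 16), t ≡ 0. Hence m ≡ 1019 + 2491·0 = 1019 (mod 39856).

1019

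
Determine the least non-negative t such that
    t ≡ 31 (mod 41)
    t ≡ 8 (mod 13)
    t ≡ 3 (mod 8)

The moduli are pairwise coprime; N = 41·13·8 = 4264.
N/41 = 104; 104 ≡ 22 (mod 41); 22·28 ≡ 1, so inverse 28.
N/13 = 328; 328 ≡ 3 (mod 13); 3·9 ≡ 1, so inverse 9.
N/8 = 533; 533 ≡ 5 (mod 8); 5·5 ≡ 1, so inverse 5.
t ≡ 31·104·28 + 8·328·9 + 3·533·5 = 121883.
121883 mod 4264 = 2491.

2491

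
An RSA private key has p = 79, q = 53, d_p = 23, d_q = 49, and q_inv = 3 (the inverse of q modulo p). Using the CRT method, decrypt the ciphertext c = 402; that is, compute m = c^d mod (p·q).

m₁ = c^(d_p) mod p: c ≡ 7 (mod 79), and 7^23 mod 79 = 43.
m₂ = c^(d_q) mod q: c ≡ 31 (mod 53), and 31^49 mod 53 = 32.
h = q_inv·(m₁ − m₂) mod p = 3·(43 − 32) mod 79 = 33.
m = m₂ + h·q = 32 + 33·53 = 1781.

1781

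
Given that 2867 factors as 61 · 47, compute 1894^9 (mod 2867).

Mod 61: 1894 ≡ 3; 3^9 ≡ 41 (mod 61).
Mod 47: 1894 ≡ 14; 14^9 ≡ 4 (mod 47).
Combine by CRT: x ≡ 41 (mod 61), x ≡ 4 (mod 47) ⇒ x ≡ 2542 (mod 2867).

2542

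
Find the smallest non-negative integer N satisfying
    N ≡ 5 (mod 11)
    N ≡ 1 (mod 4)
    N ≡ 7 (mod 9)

The moduli are pairwise coprime; M = 11·4·9 = 396.
M/11 = 36; 36 ≡ 3 (mod 11); 3·4 ≡ 1, so inverse 4.
M/4 = 99; 99 ≡ 3 (mod 4); 3·3 ≡ 1, so inverse 3.
M/9 = 44; 44 ≡ 8 (mod 9); 8·8 ≡ 1, so inverse 8.
N ≡ 5·36·4 + 1·99·3 + 7·44·8 = 3481.
3481 mod 396 = 313.

313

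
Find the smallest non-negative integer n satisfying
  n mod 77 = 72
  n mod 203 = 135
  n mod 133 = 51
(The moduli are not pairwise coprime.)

14548

gcd(77, 203) = 7 and 7 | (135 − 72), so the pair is consistent; merging gives n ≡ 1150 (mod 2233), where 2233 = lcm(77, 203).
gcd(2233, 133) = 7 and 7 | (51 − 1150), so the pair is consistent; merging gives n ≡ 14548 (mod 42427), where 42427 = lcm(2233, 133).
The solution is unique modulo lcm(77, 203, 133) = 42427.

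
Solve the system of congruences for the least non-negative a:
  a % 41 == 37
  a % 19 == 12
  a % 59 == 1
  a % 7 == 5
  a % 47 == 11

Combine the congruences pairwise.
From a ≡ 37 (mod 41) write a = 37 + 41t. Substituting into a ≡ 12 (mod 19) gives 41t ≡ 13 (mod 19), and since 3⁻¹ ≡ 13 (mod 19), t ≡ 17. Hence a ≡ 37 + 41·17 = 734 (mod 779).
From a ≡ 734 (mod 779) write a = 734 + 779t. Substituting into a ≡ 1 (mod 59) gives 779t ≡ 34 (mod 59), and since 12⁻¹ ≡ 5 (mod 59), t ≡ 52. Hence a ≡ 734 + 779·52 = 41242 (mod 45961).
From a ≡ 41242 (mod 45961) write a = 41242 + 45961t. Substituting into a ≡ 5 (mod 7) gives 45961t ≡ 0 (mod 7), and since 6⁻¹ ≡ 6 (mod 7), t ≡ 0. Hence a ≡ 41242 + 45961·0 = 41242 (mod 321727).
From a ≡ 41242 (mod 321727) write a = 41242 + 321727t. Substituting into a ≡ 11 (mod 47) gives 321727t ≡ 35 (mod 47), and since 12⁻¹ ≡ 4 (mod 47), t ≡ 46. Hence a ≡ 41242 + 321727·46 = 14840684 (mod 15121169).

14840684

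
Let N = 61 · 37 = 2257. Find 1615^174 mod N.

1951

Mod 61: 1615 ≡ 29; by Fermat, exponent reduces to 174 mod 60 = 54; 29^54 ≡ 60 (mod 61).
Mod 37: 1615 ≡ 24; by Fermat, exponent reduces to 174 mod 36 = 30; 24^30 ≡ 27 (mod 37).
Combine by CRT: x ≡ 60 (mod 61), x ≡ 27 (mod 37) ⇒ x ≡ 1951 (mod 2257).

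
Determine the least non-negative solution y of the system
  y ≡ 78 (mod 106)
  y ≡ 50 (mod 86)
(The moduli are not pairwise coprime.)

3576

gcd(106, 86) = 2 and 2 | (50 − 78), so the pair is consistent; merging gives y ≡ 3576 (mod 4558), where 4558 = lcm(106, 86).
The solution is unique modulo lcm(106, 86) = 4558.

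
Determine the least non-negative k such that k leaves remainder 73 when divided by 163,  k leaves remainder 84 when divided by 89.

From k ≡ 73 (mod 163) write k = 73 + 163t. Substituting into k ≡ 84 (mod 89) gives 163t ≡ 11 (mod 89), and since 74⁻¹ ≡ 83 (mod 89), t ≡ 23. Hence k ≡ 73 + 163·23 = 3822 (mod 14507).

3822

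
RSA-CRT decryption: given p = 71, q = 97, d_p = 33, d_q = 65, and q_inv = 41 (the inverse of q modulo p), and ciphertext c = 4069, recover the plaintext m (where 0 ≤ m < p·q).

m₁ = c^(d_p) mod p: c ≡ 22 (mod 71), and 22^33 mod 71 = 11.
m₂ = c^(d_q) mod q: c ≡ 92 (mod 97), and 92^65 mod 97 = 83.
h = q_inv·(m₁ − m₂) mod p = 41·(11 − 83) mod 71 = 30.
m = m₂ + h·q = 83 + 30·97 = 2993.

2993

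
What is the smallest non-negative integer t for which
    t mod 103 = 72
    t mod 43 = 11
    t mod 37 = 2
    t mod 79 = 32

The moduli are pairwise coprime; N = 103·43·37·79 = 12945967.
N/103 = 125689; 125689 ≡ 29 (mod 103); 29·32 ≡ 1, so inverse 32.
N/43 = 301069; 301069 ≡ 26 (mod 43); 26·5 ≡ 1, so inverse 5.
N/37 = 349891; 349891 ≡ 19 (mod 37); 19·2 ≡ 1, so inverse 2.
N/79 = 163873; 163873 ≡ 27 (mod 79); 27·41 ≡ 1, so inverse 41.
t ≡ 72·125689·32 + 11·301069·5 + 2·349891·2 + 32·163873·41 = 522547191.
522547191 mod 12945967 = 4708511.

4708511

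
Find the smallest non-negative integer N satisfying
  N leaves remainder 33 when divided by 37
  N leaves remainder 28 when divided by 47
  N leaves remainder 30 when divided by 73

The moduli are pairwise coprime; M = 37·47·73 = 126947.
M/37 = 3431; 3431 ≡ 27 (mod 37); 27·11 ≡ 1, so inverse 11.
M/47 = 2701; 2701 ≡ 22 (mod 47); 22·15 ≡ 1, so inverse 15.
M/73 = 1739; 1739 ≡ 60 (mod 73); 60·28 ≡ 1, so inverse 28.
N ≡ 33·3431·11 + 28·2701·15 + 30·1739·28 = 3840633.
3840633 mod 126947 = 32223.

32223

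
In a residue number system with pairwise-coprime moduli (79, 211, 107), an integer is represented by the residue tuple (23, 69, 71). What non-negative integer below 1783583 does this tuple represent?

1587844

The moduli are pairwise coprime; N = 79·211·107 = 1783583.
N/79 = 22577; 22577 ≡ 62 (mod 79); 62·65 ≡ 1, so inverse 65.
N/211 = 8453; 8453 ≡ 13 (mod 211); 13·65 ≡ 1, so inverse 65.
N/107 = 16669; 16669 ≡ 84 (mod 107); 84·93 ≡ 1, so inverse 93.
x ≡ 23·22577·65 + 69·8453·65 + 71·16669·93 = 181729727.
181729727 mod 1783583 = 1587844.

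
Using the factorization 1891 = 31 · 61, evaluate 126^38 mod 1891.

876

Mod 31: 126 ≡ 2; by Fermat, exponent reduces to 38 mod 30 = 8; 2^8 ≡ 8 (mod 31).
Mod 61: 126 ≡ 4; 4^38 ≡ 22 (mod 61).
Combine by CRT: x ≡ 8 (mod 31), x ≡ 22 (mod 61) ⇒ x ≡ 876 (mod 1891).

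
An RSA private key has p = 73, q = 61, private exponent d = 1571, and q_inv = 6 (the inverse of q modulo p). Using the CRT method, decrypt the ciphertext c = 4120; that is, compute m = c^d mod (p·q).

1004

d_p = d mod (p−1) = 1571 mod 72 = 59; d_q = d mod (q−1) = 11.
m₁ = c^(d_p) mod p: c ≡ 32 (mod 73), and 32^59 mod 73 = 55.
m₂ = c^(d_q) mod q: c ≡ 33 (mod 61), and 33^11 mod 61 = 28.
h = q_inv·(m₁ − m₂) mod p = 6·(55 − 28) mod 73 = 16.
m = m₂ + h·q = 28 + 16·61 = 1004.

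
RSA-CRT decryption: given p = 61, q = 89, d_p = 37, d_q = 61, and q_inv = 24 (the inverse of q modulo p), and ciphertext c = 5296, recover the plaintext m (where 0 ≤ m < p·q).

m₁ = c^(d_p) mod p: c ≡ 50 (mod 61), and 50^37 mod 61 = 50.
m₂ = c^(d_q) mod q: c ≡ 45 (mod 89), and 45^61 mod 89 = 32.
h = q_inv·(m₁ − m₂) mod p = 24·(50 − 32) mod 61 = 5.
m = m₂ + h·q = 32 + 5·89 = 477.

477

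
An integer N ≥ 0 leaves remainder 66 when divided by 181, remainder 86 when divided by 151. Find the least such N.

9297

Combine the congruences pairwise.
From N ≡ 66 (mod 181) write N = 66 + 181t. Substituting into N ≡ 86 (mod 151) gives 181t ≡ 20 (mod 151), and since 30⁻¹ ≡ 146 (mod 151), t ≡ 51. Hence N ≡ 66 + 181·51 = 9297 (mod 27331).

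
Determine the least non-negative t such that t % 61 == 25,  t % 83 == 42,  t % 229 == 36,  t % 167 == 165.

70365782

From t ≡ 25 (mod 61) write t = 25 + 61s. Substituting into t ≡ 42 (mod 83) gives 61s ≡ 17 (mod 83), and since 61⁻¹ ≡ 49 (mod 83), s ≡ 3. Hence t ≡ 25 + 61·3 = 208 (mod 5063).
From t ≡ 208 (mod 5063) write t = 208 + 5063s. Substituting into t ≡ 36 (mod 229) gives 5063s ≡ 57 (mod 229), and since 25⁻¹ ≡ 55 (mod 229), s ≡ 158. Hence t ≡ 208 + 5063·158 = 800162 (mod 1159427).
From t ≡ 800162 (mod 1159427) write t = 800162 + 1159427s. Substituting into t ≡ 165 (mod 167) gives 1159427s ≡ 100 (mod 167), and since 113⁻¹ ≡ 34 (mod 167), s ≡ 60. Hence t ≡ 800162 + 1159427·60 = 70365782 (mod 193624309).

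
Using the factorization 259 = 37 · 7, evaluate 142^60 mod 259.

Mod 37: 142 ≡ 31; by Fermat, exponent reduces to 60 mod 36 = 24; 31^24 ≡ 1 (mod 37).
Mod 7: 142 ≡ 2; since 6 | 60, by Fermat 2^60 ≡ 1 (mod 7).
Combine by CRT: x ≡ 1 (mod 37), x ≡ 1 (mod 7) ⇒ x ≡ 1 (mod 259).

1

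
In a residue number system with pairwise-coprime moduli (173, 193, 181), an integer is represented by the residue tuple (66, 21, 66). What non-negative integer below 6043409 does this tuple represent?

1127334

The moduli are pairwise coprime; N = 173·193·181 = 6043409.
N/173 = 34933; 34933 ≡ 160 (mod 173); 160·133 ≡ 1, so inverse 133.
N/193 = 31313; 31313 ≡ 47 (mod 193); 47·115 ≡ 1, so inverse 115.
N/181 = 33389; 33389 ≡ 85 (mod 181); 85·115 ≡ 1, so inverse 115.
x ≡ 66·34933·133 + 21·31313·115 + 66·33389·115 = 635685279.
635685279 mod 6043409 = 1127334.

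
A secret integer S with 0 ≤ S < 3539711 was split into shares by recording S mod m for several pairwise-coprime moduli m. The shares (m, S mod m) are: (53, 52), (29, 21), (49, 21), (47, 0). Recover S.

The moduli are pairwise coprime; N = 53·29·49·47 = 3539711.
N/53 = 66787; 66787 ≡ 7 (mod 53); 7·38 ≡ 1, so inverse 38.
N/29 = 122059; 122059 ≡ 27 (mod 29); 27·14 ≡ 1, so inverse 14.
N/49 = 72239; 72239 ≡ 13 (mod 49); 13·34 ≡ 1, so inverse 34.
N/47 = 75313; 75313 ≡ 19 (mod 47); 19·5 ≡ 1, so inverse 5.
S ≡ 52·66787·38 + 21·122059·14 + 21·72239·34 + 0·75313·5 = 219435104.
219435104 mod 3539711 = 3512733.

3512733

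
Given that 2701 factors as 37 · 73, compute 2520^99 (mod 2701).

Mod 37: 2520 ≡ 4; by Fermat, exponent reduces to 99 mod 36 = 27; 4^27 ≡ 36 (mod 37).
Mod 73: 2520 ≡ 38; by Fermat, exponent reduces to 99 mod 72 = 27; 38^27 ≡ 27 (mod 73).
Combine by CRT: x ≡ 36 (mod 37), x ≡ 27 (mod 73) ⇒ x ≡ 2071 (mod 2701).

2071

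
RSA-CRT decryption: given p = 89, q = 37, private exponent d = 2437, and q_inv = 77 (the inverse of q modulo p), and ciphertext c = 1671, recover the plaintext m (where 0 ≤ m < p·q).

1264

d_p = d mod (p−1) = 2437 mod 88 = 61; d_q = d mod (q−1) = 25.
m₁ = c^(d_p) mod p: c ≡ 69 (mod 89), and 69^61 mod 89 = 18.
m₂ = c^(d_q) mod q: c ≡ 6 (mod 37), and 6^25 mod 37 = 6.
h = q_inv·(m₁ − m₂) mod p = 77·(18 − 6) mod 89 = 34.
m = m₂ + h·q = 6 + 34·37 = 1264.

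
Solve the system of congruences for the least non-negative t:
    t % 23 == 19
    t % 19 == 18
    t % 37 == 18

11266

The moduli are pairwise coprime; N = 23·19·37 = 16169.
N/23 = 703; 703 ≡ 13 (mod 23); 13·16 ≡ 1, so inverse 16.
N/19 = 851; 851 ≡ 15 (mod 19); 15·14 ≡ 1, so inverse 14.
N/37 = 437; 437 ≡ 30 (mod 37); 30·21 ≡ 1, so inverse 21.
t ≡ 19·703·16 + 18·851·14 + 18·437·21 = 593350.
593350 mod 16169 = 11266.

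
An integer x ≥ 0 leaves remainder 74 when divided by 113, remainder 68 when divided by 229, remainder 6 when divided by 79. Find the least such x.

Combine the congruences pairwise.
From x ≡ 74 (mod 113) write x = 74 + 113t. Substituting into x ≡ 68 (mod 229) gives 113t ≡ 223 (mod 229), and since 113⁻¹ ≡ 152 (mod 229), t ≡ 4. Hence x ≡ 74 + 113·4 = 526 (mod 25877).
From x ≡ 526 (mod 25877) write x = 526 + 25877t. Substituting into x ≡ 6 (mod 79) gives 25877t ≡ 33 (mod 79), and since 44⁻¹ ≡ 9 (mod 79), t ≡ 60. Hence x ≡ 526 + 25877·60 = 1553146 (mod 2044283).

1553146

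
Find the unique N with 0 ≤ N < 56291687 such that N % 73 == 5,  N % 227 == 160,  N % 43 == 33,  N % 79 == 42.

The moduli are pairwise coprime; M = 73·227·43·79 = 56291687.
M/73 = 771119; 771119 ≡ 20 (mod 73); 20·11 ≡ 1, so inverse 11.
M/227 = 247981; 247981 ≡ 97 (mod 227); 97·110 ≡ 1, so inverse 110.
M/43 = 1309109; 1309109 ≡ 17 (mod 43); 17·38 ≡ 1, so inverse 38.
M/79 = 712553; 712553 ≡ 52 (mod 79); 52·38 ≡ 1, so inverse 38.
N ≡ 5·771119·11 + 160·247981·110 + 33·1309109·38 + 42·712553·38 = 7185734419.
7185734419 mod 56291687 = 36690170.

36690170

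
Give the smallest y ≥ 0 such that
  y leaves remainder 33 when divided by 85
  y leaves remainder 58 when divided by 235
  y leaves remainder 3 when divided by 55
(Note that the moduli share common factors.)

23323

Combine the congruences pairwise.
gcd(85, 235) = 5 and 5 | (58 − 33), so the pair is consistent; merging gives y ≡ 3348 (mod 3995), where 3995 = lcm(85, 235).
gcd(3995, 55) = 5 and 5 | (3 − 3348), so the pair is consistent; merging gives y ≡ 23323 (mod 43945), where 43945 = lcm(3995, 55).
The solution is unique modulo lcm(85, 235, 55) = 43945.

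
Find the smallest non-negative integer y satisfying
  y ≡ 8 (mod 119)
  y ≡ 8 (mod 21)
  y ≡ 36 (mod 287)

8933

gcd(119, 21) = 7 and 7 | (8 − 8), so the pair is consistent; merging gives y ≡ 8 (mod 357), where 357 = lcm(119, 21).
gcd(357, 287) = 7 and 7 | (36 − 8), so the pair is consistent; merging gives y ≡ 8933 (mod 14637), where 14637 = lcm(357, 287).
The solution is unique modulo lcm(119, 21, 287) = 14637.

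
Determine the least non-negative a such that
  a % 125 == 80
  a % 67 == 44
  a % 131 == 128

Combine the congruences pairwise.
From a ≡ 80 (mod 125) write a = 80 + 125t. Substituting into a ≡ 44 (mod 67) gives 125t ≡ 31 (mod 67), and since 58⁻¹ ≡ 52 (mod 67), t ≡ 4. Hence a ≡ 80 + 125·4 = 580 (mod 8375).
From a ≡ 580 (mod 8375) write a = 580 + 8375t. Substituting into a ≡ 128 (mod 131) gives 8375t ≡ 72 (mod 131), and since 122⁻¹ ≡ 29 (mod 131), t ≡ 123. Hence a ≡ 580 + 8375·123 = 1030705 (mod 1097125).

1030705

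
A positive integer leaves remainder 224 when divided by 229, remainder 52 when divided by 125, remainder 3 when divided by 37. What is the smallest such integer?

From m ≡ 224 (mod 229) write m = 224 + 229t. Substituting into m ≡ 52 (mod 125) gives 229t ≡ 78 (mod 125), and since 104⁻¹ ≡ 119 (mod 125), t ≡ 32. Hence m ≡ 224 + 229·32 = 7552 (mod 28625).
From m ≡ 7552 (mod 28625) write m = 7552 + 28625t. Substituting into m ≡ 3 (mod 37) gives 28625t ≡ 36 (mod 37), and since 24⁻¹ ≡ 17 (mod 37), t ≡ 20. Hence m ≡ 7552 + 28625·20 = 580052 (mod 1059125).

580052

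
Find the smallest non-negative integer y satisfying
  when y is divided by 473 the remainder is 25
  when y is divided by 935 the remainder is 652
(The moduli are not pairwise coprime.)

gcd(473, 935) = 11 and 11 | (652 − 25), so the pair is consistent; merging gives y ≡ 13742 (mod 40205), where 40205 = lcm(473, 935).
The solution is unique modulo lcm(473, 935) = 40205.

13742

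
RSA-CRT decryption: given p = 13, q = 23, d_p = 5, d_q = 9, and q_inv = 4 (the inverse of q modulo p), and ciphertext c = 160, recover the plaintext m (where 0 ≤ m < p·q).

m₁ = c^(d_p) mod p: c ≡ 4 (mod 13), and 4^5 mod 13 = 10.
m₂ = c^(d_q) mod q: c ≡ 22 (mod 23), and 22^9 mod 23 = 22.
h = q_inv·(m₁ − m₂) mod p = 4·(10 − 22) mod 13 = 4.
m = m₂ + h·q = 22 + 4·23 = 114.

114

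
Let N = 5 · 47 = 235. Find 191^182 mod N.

21

Mod 5: 191 ≡ 1; by Fermat, exponent reduces to 182 mod 4 = 2; 1^2 ≡ 1 (mod 5).
Mod 47: 191 ≡ 3; by Fermat, exponent reduces to 182 mod 46 = 44; 3^44 ≡ 21 (mod 47).
Combine by CRT: x ≡ 1 (mod 5), x ≡ 21 (mod 47) ⇒ x ≡ 21 (mod 235).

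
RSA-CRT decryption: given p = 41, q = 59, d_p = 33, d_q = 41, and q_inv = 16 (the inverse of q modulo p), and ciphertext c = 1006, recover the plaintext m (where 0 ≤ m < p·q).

m₁ = c^(d_p) mod p: c ≡ 22 (mod 41), and 22^33 mod 41 = 15.
m₂ = c^(d_q) mod q: c ≡ 3 (mod 59), and 3^41 mod 59 = 28.
h = q_inv·(m₁ − m₂) mod p = 16·(15 − 28) mod 41 = 38.
m = m₂ + h·q = 28 + 38·59 = 2270.

2270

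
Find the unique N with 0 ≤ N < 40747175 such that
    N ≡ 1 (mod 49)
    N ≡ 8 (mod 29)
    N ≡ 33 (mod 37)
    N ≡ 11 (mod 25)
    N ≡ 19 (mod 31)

Combine the congruences pairwise.
From N ≡ 1 (mod 49) write N = 1 + 49t. Substituting into N ≡ 8 (mod 29) gives 49t ≡ 7 (mod 29), and since 20⁻¹ ≡ 16 (mod 29), t ≡ 25. Hence N ≡ 1 + 49·25 = 1226 (mod 1421).
From N ≡ 1226 (mod 1421) write N = 1226 + 1421t. Substituting into N ≡ 33 (mod 37) gives 1421t ≡ 28 (mod 37), and since 15⁻¹ ≡ 5 (mod 37), t ≡ 29. Hence N ≡ 1226 + 1421·29 = 42435 (mod 52577).
From N ≡ 42435 (mod 52577) write N = 42435 + 52577t. Substituting into N ≡ 11 (mod 25) gives 52577t ≡ 1 (mod 25), and since 2⁻¹ ≡ 13 (mod 25), t ≡ 13. Hence N ≡ 42435 + 52577·13 = 725936 (mod 1314425).
From N ≡ 725936 (mod 1314425) write N = 725936 + 1314425t. Substituting into N ≡ 19 (mod 31) gives 1314425t ≡ 10 (mod 31), and since 25⁻¹ ≡ 5 (mod 31), t ≡ 19. Hence N ≡ 725936 + 1314425·19 = 25700011 (mod 40747175).

25700011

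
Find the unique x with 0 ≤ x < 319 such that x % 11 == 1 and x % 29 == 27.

From x ≡ 1 (mod 11) write x = 1 + 11t. Substituting into x ≡ 27 (mod 29) gives 11t ≡ 26 (mod 29), and since 11⁻¹ ≡ 8 (mod 29), t ≡ 5. Hence x ≡ 1 + 11·5 = 56 (mod 319).

56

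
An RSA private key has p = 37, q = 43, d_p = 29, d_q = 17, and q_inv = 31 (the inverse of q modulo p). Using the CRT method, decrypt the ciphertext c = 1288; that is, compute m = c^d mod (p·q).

m₁ = c^(d_p) mod p: c ≡ 30 (mod 37), and 30^29 mod 37 = 25.
m₂ = c^(d_q) mod q: c ≡ 41 (mod 43), and 41^17 mod 43 = 35.
h = q_inv·(m₁ − m₂) mod p = 31·(25 − 35) mod 37 = 23.
m = m₂ + h·q = 35 + 23·43 = 1024.

1024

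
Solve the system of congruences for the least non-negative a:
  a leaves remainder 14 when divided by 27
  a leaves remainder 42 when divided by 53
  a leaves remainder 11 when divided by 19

7250

From a ≡ 14 (mod 27) write a = 14 + 27t. Substituting into a ≡ 42 (mod 53) gives 27t ≡ 28 (mod 53), and since 27⁻¹ ≡ 2 (mod 53), t ≡ 3. Hence a ≡ 14 + 27·3 = 95 (mod 1431).
From a ≡ 95 (mod 1431) write a = 95 + 1431t. Substituting into a ≡ 11 (mod 19) gives 1431t ≡ 11 (mod 19), and since 6⁻¹ ≡ 16 (mod 19), t ≡ 5. Hence a ≡ 95 + 1431·5 = 7250 (mod 27189).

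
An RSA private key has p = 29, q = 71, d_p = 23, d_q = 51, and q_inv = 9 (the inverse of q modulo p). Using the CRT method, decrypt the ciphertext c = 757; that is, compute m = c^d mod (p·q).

936

m₁ = c^(d_p) mod p: c ≡ 3 (mod 29), and 3^23 mod 29 = 8.
m₂ = c^(d_q) mod q: c ≡ 47 (mod 71), and 47^51 mod 71 = 13.
h = q_inv·(m₁ − m₂) mod p = 9·(8 − 13) mod 29 = 13.
m = m₂ + h·q = 13 + 13·71 = 936.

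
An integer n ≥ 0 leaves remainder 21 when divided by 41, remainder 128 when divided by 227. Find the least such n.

8754

From n ≡ 21 (mod 41) write n = 21 + 41t. Substituting into n ≡ 128 (mod 227) gives 41t ≡ 107 (mod 227), and since 41⁻¹ ≡ 72 (mod 227), t ≡ 213. Hence n ≡ 21 + 41·213 = 8754 (mod 9307).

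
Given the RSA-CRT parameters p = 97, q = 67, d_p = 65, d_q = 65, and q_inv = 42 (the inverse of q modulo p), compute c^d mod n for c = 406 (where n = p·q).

m₁ = c^(d_p) mod p: c ≡ 18 (mod 97), and 18^65 mod 97 = 18.
m₂ = c^(d_q) mod q: c ≡ 4 (mod 67), and 4^65 mod 67 = 17.
h = q_inv·(m₁ − m₂) mod p = 42·(18 − 17) mod 97 = 42.
m = m₂ + h·q = 17 + 42·67 = 2831.

2831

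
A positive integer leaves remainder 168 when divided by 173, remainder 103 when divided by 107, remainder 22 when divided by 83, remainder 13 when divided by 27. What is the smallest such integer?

The moduli are pairwise coprime; N = 173·107·83·27 = 41483151.
N/173 = 239787; 239787 ≡ 9 (mod 173); 9·77 ≡ 1, so inverse 77.
N/107 = 387693; 387693 ≡ 32 (mod 107); 32·97 ≡ 1, so inverse 97.
N/83 = 499797; 499797 ≡ 54 (mod 83); 54·20 ≡ 1, so inverse 20.
N/27 = 1536413; 1536413 ≡ 5 (mod 27); 5·11 ≡ 1, so inverse 11.
x ≡ 168·239787·77 + 103·387693·97 + 22·499797·20 + 13·1536413·11 = 7414943134.
7414943134 mod 41483151 = 30942256.

30942256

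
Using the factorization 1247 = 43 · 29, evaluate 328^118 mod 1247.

Mod 43: 328 ≡ 27; by Fermat, exponent reduces to 118 mod 42 = 34; 27^34 ≡ 35 (mod 43).
Mod 29: 328 ≡ 9; by Fermat, exponent reduces to 118 mod 28 = 6; 9^6 ≡ 16 (mod 29).
Combine by CRT: x ≡ 35 (mod 43), x ≡ 16 (mod 29) ⇒ x ≡ 422 (mod 1247).

422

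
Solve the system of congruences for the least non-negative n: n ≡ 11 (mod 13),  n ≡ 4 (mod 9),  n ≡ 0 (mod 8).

Combine the congruences pairwise.
From n ≡ 11 (mod 13) write n = 11 + 13t. Substituting into n ≡ 4 (mod 9) gives 13t ≡ 2 (mod 9), and since 4⁻¹ ≡ 7 (mod 9), t ≡ 5. Hence n ≡ 11 + 13·5 = 76 (mod 117).
From n ≡ 76 (mod 117) write n = 76 + 117t. Substituting into n ≡ 0 (mod 8) gives 117t ≡ 4 (mod 8), and since 5⁻¹ ≡ 5 (mod 8), t ≡ 4. Hence n ≡ 76 + 117·4 = 544 (mod 936).

544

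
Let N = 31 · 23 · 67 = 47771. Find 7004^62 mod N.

Mod 31: 7004 ≡ 29; by Fermat, exponent reduces to 62 mod 30 = 2; 29^2 ≡ 4 (mod 31).
Mod 23: 7004 ≡ 12; by Fermat, exponent reduces to 62 mod 22 = 18; 12^18 ≡ 16 (mod 23).
Mod 67: 7004 ≡ 36; 36^62 ≡ 19 (mod 67).
Combine by CRT: x ≡ 4 (mod 31), x ≡ 16 (mod 23), x ≡ 19 (mod 67) ⇒ x ≡ 3972 (mod 47771).

3972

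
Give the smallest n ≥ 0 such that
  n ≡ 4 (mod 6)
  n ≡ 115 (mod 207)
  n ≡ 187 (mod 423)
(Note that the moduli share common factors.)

gcd(6, 207) = 3 and 3 | (115 − 4), so the pair is consistent; merging gives n ≡ 322 (mod 414), where 414 = lcm(6, 207).
gcd(414, 423) = 9 and 9 | (187 − 322), so the pair is consistent; merging gives n ≡ 6532 (mod 19458), where 19458 = lcm(414, 423).
The solution is unique modulo lcm(6, 207, 423) = 19458.

6532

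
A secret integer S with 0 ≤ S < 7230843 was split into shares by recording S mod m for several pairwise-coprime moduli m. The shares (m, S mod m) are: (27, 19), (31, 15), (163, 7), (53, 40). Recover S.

Combine the congruences pairwise.
From S ≡ 19 (mod 27) write S = 19 + 27t. Substituting into S ≡ 15 (mod 31) gives 27t ≡ 27 (mod 31), and since 27⁻¹ ≡ 23 (mod 31), t ≡ 1. Hence S ≡ 19 + 27·1 = 46 (mod 837).
From S ≡ 46 (mod 837) write S = 46 + 837t. Substituting into S ≡ 7 (mod 163) gives 837t ≡ 124 (mod 163), and since 22⁻¹ ≡ 126 (mod 163), t ≡ 139. Hence S ≡ 46 + 837·139 = 116389 (mod 136431).
From S ≡ 116389 (mod 136431) write S = 116389 + 136431t. Substituting into S ≡ 40 (mod 53) gives 136431t ≡ 39 (mod 53), and since 9⁻¹ ≡ 6 (mod 53), t ≡ 22. Hence S ≡ 116389 + 136431·22 = 3117871 (mod 7230843).

3117871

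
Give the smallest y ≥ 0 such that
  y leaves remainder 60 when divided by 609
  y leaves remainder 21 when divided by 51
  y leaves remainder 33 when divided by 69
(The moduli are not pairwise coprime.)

215037

gcd(609, 51) = 3 and 3 | (21 − 60), so the pair is consistent; merging gives y ≡ 7977 (mod 10353), where 10353 = lcm(609, 51).
gcd(10353, 69) = 3 and 3 | (33 − 7977), so the pair is consistent; merging gives y ≡ 215037 (mod 238119), where 238119 = lcm(10353, 69).
The solution is unique modulo lcm(609, 51, 69) = 238119.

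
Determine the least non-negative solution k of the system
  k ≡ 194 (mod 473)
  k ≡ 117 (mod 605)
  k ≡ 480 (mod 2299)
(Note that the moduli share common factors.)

Combine the congruences pairwise.
gcd(473, 605) = 11 and 11 | (117 − 194), so the pair is consistent; merging gives k ≡ 24317 (mod 26015), where 26015 = lcm(473, 605).
gcd(26015, 2299) = 121 and 121 | (480 − 24317), so the pair is consistent; merging gives k ≡ 76347 (mod 494285), where 494285 = lcm(26015, 2299).
The solution is unique modulo lcm(473, 605, 2299) = 494285.

76347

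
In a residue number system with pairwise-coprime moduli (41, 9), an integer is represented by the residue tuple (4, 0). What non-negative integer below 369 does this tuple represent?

From x ≡ 4 (mod 41) write x = 4 + 41t. Substituting into x ≡ 0 (mod 9) gives 41t ≡ 5 (mod 9), and since 5⁻¹ ≡ 2 (mod 9), t ≡ 1. Hence x ≡ 4 + 41·1 = 45 (mod 369).

45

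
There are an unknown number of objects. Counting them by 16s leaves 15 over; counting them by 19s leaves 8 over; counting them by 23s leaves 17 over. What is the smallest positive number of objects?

The moduli are pairwise coprime; M = 16·19·23 = 6992.
M/16 = 437; 437 ≡ 5 (mod 16); 5·13 ≡ 1, so inverse 13.
M/19 = 368; 368 ≡ 7 (mod 19); 7·11 ≡ 1, so inverse 11.
M/23 = 304; 304 ≡ 5 (mod 23); 5·14 ≡ 1, so inverse 14.
N ≡ 15·437·13 + 8·368·11 + 17·304·14 = 189951.
189951 mod 6992 = 1167.

1167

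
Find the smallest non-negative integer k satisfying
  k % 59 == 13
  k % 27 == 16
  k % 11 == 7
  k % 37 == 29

Combine the congruences pairwise.
From k ≡ 13 (mod 59) write k = 13 + 59t. Substituting into k ≡ 16 (mod 27) gives 59t ≡ 3 (mod 27), and since 5⁻¹ ≡ 11 (mod 27), t ≡ 6. Hence k ≡ 13 + 59·6 = 367 (mod 1593).
From k ≡ 367 (mod 1593) write k = 367 + 1593t. Substituting into k ≡ 7 (mod 11) gives 1593t ≡ 3 (mod 11), and since 9⁻¹ ≡ 5 (mod 11), t ≡ 4. Hence k ≡ 367 + 1593·4 = 6739 (mod 17523).
From k ≡ 6739 (mod 17523) write k = 6739 + 17523t. Substituting into k ≡ 29 (mod 37) gives 17523t ≡ 24 (mod 37), and since 22⁻¹ ≡ 32 (mod 37), t ≡ 28. Hence k ≡ 6739 + 17523·28 = 497383 (mod 648351).

497383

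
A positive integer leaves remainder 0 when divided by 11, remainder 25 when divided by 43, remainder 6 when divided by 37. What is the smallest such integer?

The moduli are pairwise coprime; M = 11·43·37 = 17501.
M/11 = 1591; 1591 ≡ 7 (mod 11); 7·8 ≡ 1, so inverse 8.
M/43 = 407; 407 ≡ 20 (mod 43); 20·28 ≡ 1, so inverse 28.
M/37 = 473; 473 ≡ 29 (mod 37); 29·23 ≡ 1, so inverse 23.
N ≡ 0·1591·8 + 25·407·28 + 6·473·23 = 350174.
350174 mod 17501 = 154.

154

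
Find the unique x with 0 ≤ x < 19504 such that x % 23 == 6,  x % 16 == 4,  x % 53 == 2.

19188

From x ≡ 6 (mod 23) write x = 6 + 23t. Substituting into x ≡ 4 (mod 16) gives 23t ≡ 14 (mod 16), and since 7⁻¹ ≡ 7 (mod 16), t ≡ 2. Hence x ≡ 6 + 23·2 = 52 (mod 368).
From x ≡ 52 (mod 368) write x = 52 + 368t. Substituting into x ≡ 2 (mod 53) gives 368t ≡ 3 (mod 53), and since 50⁻¹ ≡ 35 (mod 53), t ≡ 52. Hence x ≡ 52 + 368·52 = 19188 (mod 19504).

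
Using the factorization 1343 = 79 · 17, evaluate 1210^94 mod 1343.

1277

Mod 79: 1210 ≡ 25; by Fermat, exponent reduces to 94 mod 78 = 16; 25^16 ≡ 13 (mod 79).
Mod 17: 1210 ≡ 3; by Fermat, exponent reduces to 94 mod 16 = 14; 3^14 ≡ 2 (mod 17).
Combine by CRT: x ≡ 13 (mod 79), x ≡ 2 (mod 17) ⇒ x ≡ 1277 (mod 1343).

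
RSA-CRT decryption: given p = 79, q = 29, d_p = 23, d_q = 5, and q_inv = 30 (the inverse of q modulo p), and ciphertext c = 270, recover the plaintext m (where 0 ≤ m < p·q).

701

m₁ = c^(d_p) mod p: c ≡ 33 (mod 79), and 33^23 mod 79 = 69.
m₂ = c^(d_q) mod q: c ≡ 9 (mod 29), and 9^5 mod 29 = 5.
h = q_inv·(m₁ − m₂) mod p = 30·(69 − 5) mod 79 = 24.
m = m₂ + h·q = 5 + 24·29 = 701.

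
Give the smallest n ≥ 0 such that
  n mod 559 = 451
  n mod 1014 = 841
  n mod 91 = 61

124549

Combine the congruences pairwise.
gcd(559, 1014) = 13 and 13 | (841 − 451), so the pair is consistent; merging gives n ≡ 37345 (mod 43602), where 43602 = lcm(559, 1014).
gcd(43602, 91) = 13 and 13 | (61 − 37345), so the pair is consistent; merging gives n ≡ 124549 (mod 305214), where 305214 = lcm(43602, 91).
The solution is unique modulo lcm(559, 1014, 91) = 305214.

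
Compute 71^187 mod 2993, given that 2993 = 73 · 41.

2208

Mod 73: 71 ≡ 71; by Fermat, exponent reduces to 187 mod 72 = 43; 71^43 ≡ 18 (mod 73).
Mod 41: 71 ≡ 30; by Fermat, exponent reduces to 187 mod 40 = 27; 30^27 ≡ 35 (mod 41).
Combine by CRT: x ≡ 18 (mod 73), x ≡ 35 (mod 41) ⇒ x ≡ 2208 (mod 2993).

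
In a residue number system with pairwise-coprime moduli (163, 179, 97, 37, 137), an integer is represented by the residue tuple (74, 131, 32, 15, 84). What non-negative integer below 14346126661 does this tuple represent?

From x ≡ 74 (mod 163) write x = 74 + 163t. Substituting into x ≡ 131 (mod 179) gives 163t ≡ 57 (mod 179), and since 163⁻¹ ≡ 123 (mod 179), t ≡ 30. Hence x ≡ 74 + 163·30 = 4964 (mod 29177).
From x ≡ 4964 (mod 29177) write x = 4964 + 29177t. Substituting into x ≡ 32 (mod 97) gives 29177t ≡ 15 (mod 97), and since 77⁻¹ ≡ 63 (mod 97), t ≡ 72. Hence x ≡ 4964 + 29177·72 = 2105708 (mod 2830169).
From x ≡ 2105708 (mod 2830169) write x = 2105708 + 2830169t. Substituting into x ≡ 15 (mod 37) gives 2830169t ≡ 14 (mod 37), and since 2⁻¹ ≡ 19 (mod 37), t ≡ 7. Hence x ≡ 2105708 + 2830169·7 = 21916891 (mod 104716253).
From x ≡ 21916891 (mod 104716253) write x = 21916891 + 104716253t. Substituting into x ≡ 84 (mod 137) gives 104716253t ≡ 42 (mod 137), and since 29⁻¹ ≡ 52 (mod 137), t ≡ 129. Hence x ≡ 21916891 + 104716253·129 = 13530313528 (mod 14346126661).

13530313528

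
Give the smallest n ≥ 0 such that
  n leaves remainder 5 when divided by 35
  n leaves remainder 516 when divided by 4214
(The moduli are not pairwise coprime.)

4730

gcd(35, 4214) = 7 and 7 | (516 − 5), so the pair is consistent; merging gives n ≡ 4730 (mod 21070), where 21070 = lcm(35, 4214).
The solution is unique modulo lcm(35, 4214) = 21070.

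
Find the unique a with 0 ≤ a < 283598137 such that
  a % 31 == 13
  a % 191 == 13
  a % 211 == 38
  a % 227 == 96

The moduli are pairwise coprime; N = 31·191·211·227 = 283598137.
N/31 = 9148327; 9148327 ≡ 10 (mod 31); 10·28 ≡ 1, so inverse 28.
N/191 = 1484807; 1484807 ≡ 164 (mod 191); 164·99 ≡ 1, so inverse 99.
N/211 = 1344067; 1344067 ≡ 208 (mod 211); 208·70 ≡ 1, so inverse 70.
N/227 = 1249331; 1249331 ≡ 150 (mod 227); 150·56 ≡ 1, so inverse 56.
a ≡ 13·9148327·28 + 13·1484807·99 + 38·1344067·70 + 96·1249331·56 = 15532559313.
15532559313 mod 283598137 = 218259915.

218259915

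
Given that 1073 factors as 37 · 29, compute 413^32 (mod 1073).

371

Mod 37: 413 ≡ 6; 6^32 ≡ 1 (mod 37).
Mod 29: 413 ≡ 7; by Fermat, exponent reduces to 32 mod 28 = 4; 7^4 ≡ 23 (mod 29).
Combine by CRT: x ≡ 1 (mod 37), x ≡ 23 (mod 29) ⇒ x ≡ 371 (mod 1073).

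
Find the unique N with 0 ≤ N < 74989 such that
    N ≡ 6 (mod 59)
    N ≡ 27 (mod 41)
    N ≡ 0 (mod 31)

44020

The moduli are pairwise coprime; M = 59·41·31 = 74989.
M/59 = 1271; 1271 ≡ 32 (mod 59); 32·24 ≡ 1, so inverse 24.
M/41 = 1829; 1829 ≡ 25 (mod 41); 25·23 ≡ 1, so inverse 23.
M/31 = 2419; 2419 ≡ 1 (mod 31), inverse 1.
N ≡ 6·1271·24 + 27·1829·23 + 0·2419·1 = 1318833.
1318833 mod 74989 = 44020.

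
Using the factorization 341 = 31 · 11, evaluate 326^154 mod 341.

Mod 31: 326 ≡ 16; by Fermat, exponent reduces to 154 mod 30 = 4; 16^4 ≡ 2 (mod 31).
Mod 11: 326 ≡ 7; by Fermat, exponent reduces to 154 mod 10 = 4; 7^4 ≡ 3 (mod 11).
Combine by CRT: x ≡ 2 (mod 31), x ≡ 3 (mod 11) ⇒ x ≡ 157 (mod 341).

157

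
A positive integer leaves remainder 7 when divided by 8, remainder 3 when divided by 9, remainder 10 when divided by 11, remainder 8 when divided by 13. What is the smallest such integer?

7743

The moduli are pairwise coprime; M = 8·9·11·13 = 10296.
M/8 = 1287; 1287 ≡ 7 (mod 8); 7·7 ≡ 1, so inverse 7.
M/9 = 1144; 1144 ≡ 1 (mod 9), inverse 1.
M/11 = 936; 936 ≡ 1 (mod 11), inverse 1.
M/13 = 792; 792 ≡ 12 (mod 13); 12·12 ≡ 1, so inverse 12.
N ≡ 7·1287·7 + 3·1144·1 + 10·936·1 + 8·792·12 = 151887.
151887 mod 10296 = 7743.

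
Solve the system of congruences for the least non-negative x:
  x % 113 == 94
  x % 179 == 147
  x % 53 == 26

The moduli are pairwise coprime; N = 113·179·53 = 1072031.
N/113 = 9487; 9487 ≡ 108 (mod 113); 108·45 ≡ 1, so inverse 45.
N/179 = 5989; 5989 ≡ 82 (mod 179); 82·155 ≡ 1, so inverse 155.
N/53 = 20227; 20227 ≡ 34 (mod 53); 34·39 ≡ 1, so inverse 39.
x ≡ 94·9487·45 + 147·5989·155 + 26·20227·39 = 197099553.
197099553 mod 1072031 = 917880.

917880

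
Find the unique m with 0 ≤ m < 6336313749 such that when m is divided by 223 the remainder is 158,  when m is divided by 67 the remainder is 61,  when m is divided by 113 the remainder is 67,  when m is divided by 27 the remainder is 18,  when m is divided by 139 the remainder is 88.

The moduli are pairwise coprime; N = 223·67·113·27·139 = 6336313749.
N/223 = 28413963; 28413963 ≡ 195 (mod 223); 195·215 ≡ 1, so inverse 215.
N/67 = 94571847; 94571847 ≡ 7 (mod 67); 7·48 ≡ 1, so inverse 48.
N/113 = 56073573; 56073573 ≡ 35 (mod 113); 35·42 ≡ 1, so inverse 42.
N/27 = 234678287; 234678287 ≡ 11 (mod 27); 11·5 ≡ 1, so inverse 5.
N/139 = 45584991; 45584991 ≡ 80 (mod 139); 80·106 ≡ 1, so inverse 106.
m ≡ 158·28413963·215 + 61·94571847·48 + 67·56073573·42 + 18·234678287·5 + 88·45584991·106 = 1846257567426.
1846257567426 mod 6336313749 = 2390266467.

2390266467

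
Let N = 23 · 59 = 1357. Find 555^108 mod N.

Mod 23: 555 ≡ 3; by Fermat, exponent reduces to 108 mod 22 = 20; 3^20 ≡ 18 (mod 23).
Mod 59: 555 ≡ 24; by Fermat, exponent reduces to 108 mod 58 = 50; 24^50 ≡ 17 (mod 59).
Combine by CRT: x ≡ 18 (mod 23), x ≡ 17 (mod 59) ⇒ x ≡ 961 (mod 1357).

961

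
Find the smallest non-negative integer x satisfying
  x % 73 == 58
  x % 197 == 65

From x ≡ 58 (mod 73) write x = 58 + 73t. Substituting into x ≡ 65 (mod 197) gives 73t ≡ 7 (mod 197), and since 73⁻¹ ≡ 27 (mod 197), t ≡ 189. Hence x ≡ 58 + 73·189 = 13855 (mod 14381).

13855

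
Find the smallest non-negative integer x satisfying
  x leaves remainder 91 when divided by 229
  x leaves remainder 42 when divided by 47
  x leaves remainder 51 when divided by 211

509616

The moduli are pairwise coprime; N = 229·47·211 = 2270993.
N/229 = 9917; 9917 ≡ 70 (mod 229); 70·36 ≡ 1, so inverse 36.
N/47 = 48319; 48319 ≡ 3 (mod 47); 3·16 ≡ 1, so inverse 16.
N/211 = 10763; 10763 ≡ 2 (mod 211); 2·106 ≡ 1, so inverse 106.
x ≡ 91·9917·36 + 42·48319·16 + 51·10763·106 = 123143238.
123143238 mod 2270993 = 509616.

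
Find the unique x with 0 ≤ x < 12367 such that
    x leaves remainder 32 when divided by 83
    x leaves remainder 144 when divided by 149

From x ≡ 32 (mod 83) write x = 32 + 83t. Substituting into x ≡ 144 (mod 149) gives 83t ≡ 112 (mod 149), and since 83⁻¹ ≡ 79 (mod 149), t ≡ 57. Hence x ≡ 32 + 83·57 = 4763 (mod 12367).

4763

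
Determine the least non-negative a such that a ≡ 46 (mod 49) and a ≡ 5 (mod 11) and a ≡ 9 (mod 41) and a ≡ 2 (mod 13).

The moduli are pairwise coprime; N = 49·11·41·13 = 287287.
N/49 = 5863; 5863 ≡ 32 (mod 49); 32·23 ≡ 1, so inverse 23.
N/11 = 26117; 26117 ≡ 3 (mod 11); 3·4 ≡ 1, so inverse 4.
N/41 = 7007; 7007 ≡ 37 (mod 41); 37·10 ≡ 1, so inverse 10.
N/13 = 22099; 22099 ≡ 12 (mod 13); 12·12 ≡ 1, so inverse 12.
a ≡ 46·5863·23 + 5·26117·4 + 9·7007·10 + 2·22099·12 = 7886400.
7886400 mod 287287 = 129651.

129651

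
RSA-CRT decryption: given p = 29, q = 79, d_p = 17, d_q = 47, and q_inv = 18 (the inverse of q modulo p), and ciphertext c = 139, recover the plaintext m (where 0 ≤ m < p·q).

m₁ = c^(d_p) mod p: c ≡ 23 (mod 29), and 23^17 mod 29 = 16.
m₂ = c^(d_q) mod q: c ≡ 60 (mod 79), and 60^47 mod 79 = 28.
h = q_inv·(m₁ − m₂) mod p = 18·(16 − 28) mod 29 = 16.
m = m₂ + h·q = 28 + 16·79 = 1292.

1292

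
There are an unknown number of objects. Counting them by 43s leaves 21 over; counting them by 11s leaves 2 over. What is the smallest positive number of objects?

Combine the congruences pairwise.
From N ≡ 21 (mod 43) write N = 21 + 43t. Substituting into N ≡ 2 (mod 11) gives 43t ≡ 3 (mod 11), and since 10⁻¹ ≡ 10 (mod 11), t ≡ 8. Hence N ≡ 21 + 43·8 = 365 (mod 473).

365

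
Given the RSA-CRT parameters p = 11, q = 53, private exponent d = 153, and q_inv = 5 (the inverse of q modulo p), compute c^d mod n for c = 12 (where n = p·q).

111

d_p = d mod (p−1) = 153 mod 10 = 3; d_q = d mod (q−1) = 49.
m₁ = c^(d_p) mod p: c ≡ 1 (mod 11), and 1^3 mod 11 = 1.
m₂ = c^(d_q) mod q: c ≡ 12 (mod 53), and 12^49 mod 53 = 5.
h = q_inv·(m₁ − m₂) mod p = 5·(1 − 5) mod 11 = 2.
m = m₂ + h·q = 5 + 2·53 = 111.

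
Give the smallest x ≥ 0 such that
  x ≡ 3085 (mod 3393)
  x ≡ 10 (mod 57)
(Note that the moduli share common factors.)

9871

gcd(3393, 57) = 3 and 3 | (10 − 3085), so the pair is consistent; merging gives x ≡ 9871 (mod 64467), where 64467 = lcm(3393, 57).
The solution is unique modulo lcm(3393, 57) = 64467.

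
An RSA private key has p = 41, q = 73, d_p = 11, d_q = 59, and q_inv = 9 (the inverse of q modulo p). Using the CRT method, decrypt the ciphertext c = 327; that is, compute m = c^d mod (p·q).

1844

m₁ = c^(d_p) mod p: c ≡ 40 (mod 41), and 40^11 mod 41 = 40.
m₂ = c^(d_q) mod q: c ≡ 35 (mod 73), and 35^59 mod 73 = 19.
h = q_inv·(m₁ − m₂) mod p = 9·(40 − 19) mod 41 = 25.
m = m₂ + h·q = 19 + 25·73 = 1844.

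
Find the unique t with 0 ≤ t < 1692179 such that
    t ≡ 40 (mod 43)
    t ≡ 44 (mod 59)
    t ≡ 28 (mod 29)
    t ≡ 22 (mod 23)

1201933

The moduli are pairwise coprime; N = 43·59·29·23 = 1692179.
N/43 = 39353; 39353 ≡ 8 (mod 43); 8·27 ≡ 1, so inverse 27.
N/59 = 28681; 28681 ≡ 7 (mod 59); 7·17 ≡ 1, so inverse 17.
N/29 = 58351; 58351 ≡ 3 (mod 29); 3·10 ≡ 1, so inverse 10.
N/23 = 73573; 73573 ≡ 19 (mod 23); 19·17 ≡ 1, so inverse 17.
t ≡ 40·39353·27 + 44·28681·17 + 28·58351·10 + 22·73573·17 = 107809210.
107809210 mod 1692179 = 1201933.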